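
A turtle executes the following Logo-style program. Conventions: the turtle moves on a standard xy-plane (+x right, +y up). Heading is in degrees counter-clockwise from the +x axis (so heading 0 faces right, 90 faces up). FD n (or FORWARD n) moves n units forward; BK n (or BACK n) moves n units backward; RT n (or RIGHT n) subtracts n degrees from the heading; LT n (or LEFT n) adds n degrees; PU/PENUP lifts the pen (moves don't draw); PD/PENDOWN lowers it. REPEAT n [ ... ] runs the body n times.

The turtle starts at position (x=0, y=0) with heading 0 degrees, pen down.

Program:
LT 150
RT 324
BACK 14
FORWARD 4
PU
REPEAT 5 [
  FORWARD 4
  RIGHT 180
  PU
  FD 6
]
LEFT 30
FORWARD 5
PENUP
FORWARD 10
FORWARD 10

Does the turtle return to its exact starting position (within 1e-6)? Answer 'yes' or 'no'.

Executing turtle program step by step:
Start: pos=(0,0), heading=0, pen down
LT 150: heading 0 -> 150
RT 324: heading 150 -> 186
BK 14: (0,0) -> (13.923,1.463) [heading=186, draw]
FD 4: (13.923,1.463) -> (9.945,1.045) [heading=186, draw]
PU: pen up
REPEAT 5 [
  -- iteration 1/5 --
  FD 4: (9.945,1.045) -> (5.967,0.627) [heading=186, move]
  RT 180: heading 186 -> 6
  PU: pen up
  FD 6: (5.967,0.627) -> (11.934,1.254) [heading=6, move]
  -- iteration 2/5 --
  FD 4: (11.934,1.254) -> (15.912,1.672) [heading=6, move]
  RT 180: heading 6 -> 186
  PU: pen up
  FD 6: (15.912,1.672) -> (9.945,1.045) [heading=186, move]
  -- iteration 3/5 --
  FD 4: (9.945,1.045) -> (5.967,0.627) [heading=186, move]
  RT 180: heading 186 -> 6
  PU: pen up
  FD 6: (5.967,0.627) -> (11.934,1.254) [heading=6, move]
  -- iteration 4/5 --
  FD 4: (11.934,1.254) -> (15.912,1.672) [heading=6, move]
  RT 180: heading 6 -> 186
  PU: pen up
  FD 6: (15.912,1.672) -> (9.945,1.045) [heading=186, move]
  -- iteration 5/5 --
  FD 4: (9.945,1.045) -> (5.967,0.627) [heading=186, move]
  RT 180: heading 186 -> 6
  PU: pen up
  FD 6: (5.967,0.627) -> (11.934,1.254) [heading=6, move]
]
LT 30: heading 6 -> 36
FD 5: (11.934,1.254) -> (15.979,4.193) [heading=36, move]
PU: pen up
FD 10: (15.979,4.193) -> (24.07,10.071) [heading=36, move]
FD 10: (24.07,10.071) -> (32.16,15.949) [heading=36, move]
Final: pos=(32.16,15.949), heading=36, 2 segment(s) drawn

Start position: (0, 0)
Final position: (32.16, 15.949)
Distance = 35.897; >= 1e-6 -> NOT closed

Answer: no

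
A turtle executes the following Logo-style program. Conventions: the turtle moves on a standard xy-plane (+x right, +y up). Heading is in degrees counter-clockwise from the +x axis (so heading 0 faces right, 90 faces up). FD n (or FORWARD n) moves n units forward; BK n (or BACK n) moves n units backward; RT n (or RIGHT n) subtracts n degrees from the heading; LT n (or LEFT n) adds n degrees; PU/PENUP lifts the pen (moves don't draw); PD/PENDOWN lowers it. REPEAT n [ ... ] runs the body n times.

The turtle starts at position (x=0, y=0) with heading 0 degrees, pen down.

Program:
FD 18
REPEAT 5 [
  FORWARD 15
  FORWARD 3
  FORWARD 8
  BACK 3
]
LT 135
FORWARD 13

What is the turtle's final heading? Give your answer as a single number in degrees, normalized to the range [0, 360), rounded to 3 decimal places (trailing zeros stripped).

Answer: 135

Derivation:
Executing turtle program step by step:
Start: pos=(0,0), heading=0, pen down
FD 18: (0,0) -> (18,0) [heading=0, draw]
REPEAT 5 [
  -- iteration 1/5 --
  FD 15: (18,0) -> (33,0) [heading=0, draw]
  FD 3: (33,0) -> (36,0) [heading=0, draw]
  FD 8: (36,0) -> (44,0) [heading=0, draw]
  BK 3: (44,0) -> (41,0) [heading=0, draw]
  -- iteration 2/5 --
  FD 15: (41,0) -> (56,0) [heading=0, draw]
  FD 3: (56,0) -> (59,0) [heading=0, draw]
  FD 8: (59,0) -> (67,0) [heading=0, draw]
  BK 3: (67,0) -> (64,0) [heading=0, draw]
  -- iteration 3/5 --
  FD 15: (64,0) -> (79,0) [heading=0, draw]
  FD 3: (79,0) -> (82,0) [heading=0, draw]
  FD 8: (82,0) -> (90,0) [heading=0, draw]
  BK 3: (90,0) -> (87,0) [heading=0, draw]
  -- iteration 4/5 --
  FD 15: (87,0) -> (102,0) [heading=0, draw]
  FD 3: (102,0) -> (105,0) [heading=0, draw]
  FD 8: (105,0) -> (113,0) [heading=0, draw]
  BK 3: (113,0) -> (110,0) [heading=0, draw]
  -- iteration 5/5 --
  FD 15: (110,0) -> (125,0) [heading=0, draw]
  FD 3: (125,0) -> (128,0) [heading=0, draw]
  FD 8: (128,0) -> (136,0) [heading=0, draw]
  BK 3: (136,0) -> (133,0) [heading=0, draw]
]
LT 135: heading 0 -> 135
FD 13: (133,0) -> (123.808,9.192) [heading=135, draw]
Final: pos=(123.808,9.192), heading=135, 22 segment(s) drawn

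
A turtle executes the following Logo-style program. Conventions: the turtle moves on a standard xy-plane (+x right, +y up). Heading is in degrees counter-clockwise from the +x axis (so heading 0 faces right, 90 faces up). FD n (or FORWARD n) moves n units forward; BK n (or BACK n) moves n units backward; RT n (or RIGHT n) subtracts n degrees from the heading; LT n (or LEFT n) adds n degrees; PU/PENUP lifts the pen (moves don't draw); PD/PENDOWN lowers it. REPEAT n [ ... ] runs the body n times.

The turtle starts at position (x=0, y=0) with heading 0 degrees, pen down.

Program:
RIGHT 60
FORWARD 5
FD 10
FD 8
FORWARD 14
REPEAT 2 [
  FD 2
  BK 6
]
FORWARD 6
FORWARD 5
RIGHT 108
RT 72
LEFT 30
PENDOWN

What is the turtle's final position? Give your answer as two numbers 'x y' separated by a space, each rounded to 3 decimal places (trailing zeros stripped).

Answer: 20 -34.641

Derivation:
Executing turtle program step by step:
Start: pos=(0,0), heading=0, pen down
RT 60: heading 0 -> 300
FD 5: (0,0) -> (2.5,-4.33) [heading=300, draw]
FD 10: (2.5,-4.33) -> (7.5,-12.99) [heading=300, draw]
FD 8: (7.5,-12.99) -> (11.5,-19.919) [heading=300, draw]
FD 14: (11.5,-19.919) -> (18.5,-32.043) [heading=300, draw]
REPEAT 2 [
  -- iteration 1/2 --
  FD 2: (18.5,-32.043) -> (19.5,-33.775) [heading=300, draw]
  BK 6: (19.5,-33.775) -> (16.5,-28.579) [heading=300, draw]
  -- iteration 2/2 --
  FD 2: (16.5,-28.579) -> (17.5,-30.311) [heading=300, draw]
  BK 6: (17.5,-30.311) -> (14.5,-25.115) [heading=300, draw]
]
FD 6: (14.5,-25.115) -> (17.5,-30.311) [heading=300, draw]
FD 5: (17.5,-30.311) -> (20,-34.641) [heading=300, draw]
RT 108: heading 300 -> 192
RT 72: heading 192 -> 120
LT 30: heading 120 -> 150
PD: pen down
Final: pos=(20,-34.641), heading=150, 10 segment(s) drawn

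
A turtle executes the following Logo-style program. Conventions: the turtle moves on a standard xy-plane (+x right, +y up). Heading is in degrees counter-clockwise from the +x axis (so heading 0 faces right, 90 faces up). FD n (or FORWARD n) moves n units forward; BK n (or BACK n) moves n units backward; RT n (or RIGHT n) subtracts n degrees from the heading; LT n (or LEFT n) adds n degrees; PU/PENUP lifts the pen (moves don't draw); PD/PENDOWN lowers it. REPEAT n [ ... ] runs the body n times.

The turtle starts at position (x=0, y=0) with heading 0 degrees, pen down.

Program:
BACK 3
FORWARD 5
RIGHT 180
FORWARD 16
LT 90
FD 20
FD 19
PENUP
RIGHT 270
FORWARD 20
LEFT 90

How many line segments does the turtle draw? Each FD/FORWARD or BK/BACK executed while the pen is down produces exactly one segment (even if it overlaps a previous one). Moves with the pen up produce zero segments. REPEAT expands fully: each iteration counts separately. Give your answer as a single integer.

Executing turtle program step by step:
Start: pos=(0,0), heading=0, pen down
BK 3: (0,0) -> (-3,0) [heading=0, draw]
FD 5: (-3,0) -> (2,0) [heading=0, draw]
RT 180: heading 0 -> 180
FD 16: (2,0) -> (-14,0) [heading=180, draw]
LT 90: heading 180 -> 270
FD 20: (-14,0) -> (-14,-20) [heading=270, draw]
FD 19: (-14,-20) -> (-14,-39) [heading=270, draw]
PU: pen up
RT 270: heading 270 -> 0
FD 20: (-14,-39) -> (6,-39) [heading=0, move]
LT 90: heading 0 -> 90
Final: pos=(6,-39), heading=90, 5 segment(s) drawn
Segments drawn: 5

Answer: 5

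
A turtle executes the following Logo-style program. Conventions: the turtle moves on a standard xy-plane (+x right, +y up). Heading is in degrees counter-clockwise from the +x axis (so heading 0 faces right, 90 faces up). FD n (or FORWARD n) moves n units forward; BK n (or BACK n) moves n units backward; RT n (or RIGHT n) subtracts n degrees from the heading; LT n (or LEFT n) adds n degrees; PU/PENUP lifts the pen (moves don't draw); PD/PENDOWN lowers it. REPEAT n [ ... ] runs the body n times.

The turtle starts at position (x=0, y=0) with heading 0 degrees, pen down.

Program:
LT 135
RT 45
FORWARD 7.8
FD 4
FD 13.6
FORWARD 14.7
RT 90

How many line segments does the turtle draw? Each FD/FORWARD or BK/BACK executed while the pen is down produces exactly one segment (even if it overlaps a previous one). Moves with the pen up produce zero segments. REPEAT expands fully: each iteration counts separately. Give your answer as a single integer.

Answer: 4

Derivation:
Executing turtle program step by step:
Start: pos=(0,0), heading=0, pen down
LT 135: heading 0 -> 135
RT 45: heading 135 -> 90
FD 7.8: (0,0) -> (0,7.8) [heading=90, draw]
FD 4: (0,7.8) -> (0,11.8) [heading=90, draw]
FD 13.6: (0,11.8) -> (0,25.4) [heading=90, draw]
FD 14.7: (0,25.4) -> (0,40.1) [heading=90, draw]
RT 90: heading 90 -> 0
Final: pos=(0,40.1), heading=0, 4 segment(s) drawn
Segments drawn: 4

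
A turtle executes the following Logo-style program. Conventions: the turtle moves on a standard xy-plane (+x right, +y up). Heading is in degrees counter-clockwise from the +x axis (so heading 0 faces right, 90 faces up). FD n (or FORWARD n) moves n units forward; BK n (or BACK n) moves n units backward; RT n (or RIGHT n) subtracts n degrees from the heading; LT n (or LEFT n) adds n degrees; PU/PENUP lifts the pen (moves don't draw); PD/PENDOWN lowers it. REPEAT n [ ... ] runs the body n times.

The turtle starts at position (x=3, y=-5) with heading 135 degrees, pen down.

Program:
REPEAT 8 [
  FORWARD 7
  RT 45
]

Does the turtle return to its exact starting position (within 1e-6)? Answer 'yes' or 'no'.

Answer: yes

Derivation:
Executing turtle program step by step:
Start: pos=(3,-5), heading=135, pen down
REPEAT 8 [
  -- iteration 1/8 --
  FD 7: (3,-5) -> (-1.95,-0.05) [heading=135, draw]
  RT 45: heading 135 -> 90
  -- iteration 2/8 --
  FD 7: (-1.95,-0.05) -> (-1.95,6.95) [heading=90, draw]
  RT 45: heading 90 -> 45
  -- iteration 3/8 --
  FD 7: (-1.95,6.95) -> (3,11.899) [heading=45, draw]
  RT 45: heading 45 -> 0
  -- iteration 4/8 --
  FD 7: (3,11.899) -> (10,11.899) [heading=0, draw]
  RT 45: heading 0 -> 315
  -- iteration 5/8 --
  FD 7: (10,11.899) -> (14.95,6.95) [heading=315, draw]
  RT 45: heading 315 -> 270
  -- iteration 6/8 --
  FD 7: (14.95,6.95) -> (14.95,-0.05) [heading=270, draw]
  RT 45: heading 270 -> 225
  -- iteration 7/8 --
  FD 7: (14.95,-0.05) -> (10,-5) [heading=225, draw]
  RT 45: heading 225 -> 180
  -- iteration 8/8 --
  FD 7: (10,-5) -> (3,-5) [heading=180, draw]
  RT 45: heading 180 -> 135
]
Final: pos=(3,-5), heading=135, 8 segment(s) drawn

Start position: (3, -5)
Final position: (3, -5)
Distance = 0; < 1e-6 -> CLOSED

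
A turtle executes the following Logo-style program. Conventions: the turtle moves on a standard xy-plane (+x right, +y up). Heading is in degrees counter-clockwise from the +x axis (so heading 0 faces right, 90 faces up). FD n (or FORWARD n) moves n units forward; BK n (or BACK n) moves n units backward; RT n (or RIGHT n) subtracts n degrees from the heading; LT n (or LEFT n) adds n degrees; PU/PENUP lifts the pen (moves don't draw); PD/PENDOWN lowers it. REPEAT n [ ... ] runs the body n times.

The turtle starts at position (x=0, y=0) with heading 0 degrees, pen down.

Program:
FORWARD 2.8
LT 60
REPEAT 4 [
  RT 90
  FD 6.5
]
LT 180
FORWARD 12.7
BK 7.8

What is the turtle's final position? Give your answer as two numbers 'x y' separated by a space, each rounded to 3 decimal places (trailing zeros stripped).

Answer: 0.35 -4.244

Derivation:
Executing turtle program step by step:
Start: pos=(0,0), heading=0, pen down
FD 2.8: (0,0) -> (2.8,0) [heading=0, draw]
LT 60: heading 0 -> 60
REPEAT 4 [
  -- iteration 1/4 --
  RT 90: heading 60 -> 330
  FD 6.5: (2.8,0) -> (8.429,-3.25) [heading=330, draw]
  -- iteration 2/4 --
  RT 90: heading 330 -> 240
  FD 6.5: (8.429,-3.25) -> (5.179,-8.879) [heading=240, draw]
  -- iteration 3/4 --
  RT 90: heading 240 -> 150
  FD 6.5: (5.179,-8.879) -> (-0.45,-5.629) [heading=150, draw]
  -- iteration 4/4 --
  RT 90: heading 150 -> 60
  FD 6.5: (-0.45,-5.629) -> (2.8,0) [heading=60, draw]
]
LT 180: heading 60 -> 240
FD 12.7: (2.8,0) -> (-3.55,-10.999) [heading=240, draw]
BK 7.8: (-3.55,-10.999) -> (0.35,-4.244) [heading=240, draw]
Final: pos=(0.35,-4.244), heading=240, 7 segment(s) drawn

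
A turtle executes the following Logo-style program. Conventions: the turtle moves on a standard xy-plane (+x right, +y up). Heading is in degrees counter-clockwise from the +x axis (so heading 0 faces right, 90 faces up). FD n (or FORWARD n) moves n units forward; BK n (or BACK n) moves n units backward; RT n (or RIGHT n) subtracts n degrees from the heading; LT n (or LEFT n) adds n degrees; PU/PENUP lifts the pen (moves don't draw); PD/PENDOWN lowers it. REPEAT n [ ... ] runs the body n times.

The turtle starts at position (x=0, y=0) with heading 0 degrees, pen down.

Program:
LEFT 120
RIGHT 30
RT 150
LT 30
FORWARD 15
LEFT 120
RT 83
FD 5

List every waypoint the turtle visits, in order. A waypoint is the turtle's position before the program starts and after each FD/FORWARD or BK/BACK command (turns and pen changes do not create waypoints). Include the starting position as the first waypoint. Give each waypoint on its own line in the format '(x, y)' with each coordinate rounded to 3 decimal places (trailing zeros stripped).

Executing turtle program step by step:
Start: pos=(0,0), heading=0, pen down
LT 120: heading 0 -> 120
RT 30: heading 120 -> 90
RT 150: heading 90 -> 300
LT 30: heading 300 -> 330
FD 15: (0,0) -> (12.99,-7.5) [heading=330, draw]
LT 120: heading 330 -> 90
RT 83: heading 90 -> 7
FD 5: (12.99,-7.5) -> (17.953,-6.891) [heading=7, draw]
Final: pos=(17.953,-6.891), heading=7, 2 segment(s) drawn
Waypoints (3 total):
(0, 0)
(12.99, -7.5)
(17.953, -6.891)

Answer: (0, 0)
(12.99, -7.5)
(17.953, -6.891)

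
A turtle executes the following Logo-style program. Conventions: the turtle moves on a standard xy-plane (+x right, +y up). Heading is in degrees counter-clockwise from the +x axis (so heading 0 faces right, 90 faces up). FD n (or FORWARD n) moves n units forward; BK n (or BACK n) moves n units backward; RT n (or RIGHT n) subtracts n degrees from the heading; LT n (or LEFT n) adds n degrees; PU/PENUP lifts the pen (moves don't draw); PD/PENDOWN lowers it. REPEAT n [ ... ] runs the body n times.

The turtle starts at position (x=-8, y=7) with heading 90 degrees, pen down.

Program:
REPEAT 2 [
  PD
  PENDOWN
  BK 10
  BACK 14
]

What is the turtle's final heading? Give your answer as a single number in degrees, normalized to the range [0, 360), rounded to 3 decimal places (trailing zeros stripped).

Executing turtle program step by step:
Start: pos=(-8,7), heading=90, pen down
REPEAT 2 [
  -- iteration 1/2 --
  PD: pen down
  PD: pen down
  BK 10: (-8,7) -> (-8,-3) [heading=90, draw]
  BK 14: (-8,-3) -> (-8,-17) [heading=90, draw]
  -- iteration 2/2 --
  PD: pen down
  PD: pen down
  BK 10: (-8,-17) -> (-8,-27) [heading=90, draw]
  BK 14: (-8,-27) -> (-8,-41) [heading=90, draw]
]
Final: pos=(-8,-41), heading=90, 4 segment(s) drawn

Answer: 90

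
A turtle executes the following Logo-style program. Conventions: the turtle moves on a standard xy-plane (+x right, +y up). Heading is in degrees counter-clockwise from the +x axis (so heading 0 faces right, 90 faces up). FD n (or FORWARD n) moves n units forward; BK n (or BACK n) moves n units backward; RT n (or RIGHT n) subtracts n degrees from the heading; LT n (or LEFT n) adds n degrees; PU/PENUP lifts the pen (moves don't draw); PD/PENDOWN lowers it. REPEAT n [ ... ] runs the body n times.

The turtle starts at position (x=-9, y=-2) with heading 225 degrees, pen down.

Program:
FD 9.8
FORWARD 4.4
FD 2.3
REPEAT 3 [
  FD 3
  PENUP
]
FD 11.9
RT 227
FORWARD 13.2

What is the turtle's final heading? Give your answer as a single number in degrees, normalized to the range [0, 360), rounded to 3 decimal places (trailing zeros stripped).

Executing turtle program step by step:
Start: pos=(-9,-2), heading=225, pen down
FD 9.8: (-9,-2) -> (-15.93,-8.93) [heading=225, draw]
FD 4.4: (-15.93,-8.93) -> (-19.041,-12.041) [heading=225, draw]
FD 2.3: (-19.041,-12.041) -> (-20.667,-13.667) [heading=225, draw]
REPEAT 3 [
  -- iteration 1/3 --
  FD 3: (-20.667,-13.667) -> (-22.789,-15.789) [heading=225, draw]
  PU: pen up
  -- iteration 2/3 --
  FD 3: (-22.789,-15.789) -> (-24.91,-17.91) [heading=225, move]
  PU: pen up
  -- iteration 3/3 --
  FD 3: (-24.91,-17.91) -> (-27.031,-20.031) [heading=225, move]
  PU: pen up
]
FD 11.9: (-27.031,-20.031) -> (-35.446,-28.446) [heading=225, move]
RT 227: heading 225 -> 358
FD 13.2: (-35.446,-28.446) -> (-22.254,-28.906) [heading=358, move]
Final: pos=(-22.254,-28.906), heading=358, 4 segment(s) drawn

Answer: 358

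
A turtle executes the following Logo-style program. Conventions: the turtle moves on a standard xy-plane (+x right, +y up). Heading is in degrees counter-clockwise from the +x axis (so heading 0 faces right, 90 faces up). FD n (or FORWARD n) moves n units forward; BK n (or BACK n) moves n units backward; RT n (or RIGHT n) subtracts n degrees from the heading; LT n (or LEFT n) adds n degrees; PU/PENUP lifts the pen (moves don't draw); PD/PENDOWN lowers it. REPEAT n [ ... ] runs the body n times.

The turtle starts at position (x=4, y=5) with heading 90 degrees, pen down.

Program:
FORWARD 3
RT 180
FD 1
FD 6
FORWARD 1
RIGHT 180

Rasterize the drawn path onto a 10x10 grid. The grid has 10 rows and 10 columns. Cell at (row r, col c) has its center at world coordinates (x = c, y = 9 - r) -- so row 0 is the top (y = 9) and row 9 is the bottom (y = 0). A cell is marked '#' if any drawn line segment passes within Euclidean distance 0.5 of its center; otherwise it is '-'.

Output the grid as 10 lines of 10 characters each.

Segment 0: (4,5) -> (4,8)
Segment 1: (4,8) -> (4,7)
Segment 2: (4,7) -> (4,1)
Segment 3: (4,1) -> (4,0)

Answer: ----------
----#-----
----#-----
----#-----
----#-----
----#-----
----#-----
----#-----
----#-----
----#-----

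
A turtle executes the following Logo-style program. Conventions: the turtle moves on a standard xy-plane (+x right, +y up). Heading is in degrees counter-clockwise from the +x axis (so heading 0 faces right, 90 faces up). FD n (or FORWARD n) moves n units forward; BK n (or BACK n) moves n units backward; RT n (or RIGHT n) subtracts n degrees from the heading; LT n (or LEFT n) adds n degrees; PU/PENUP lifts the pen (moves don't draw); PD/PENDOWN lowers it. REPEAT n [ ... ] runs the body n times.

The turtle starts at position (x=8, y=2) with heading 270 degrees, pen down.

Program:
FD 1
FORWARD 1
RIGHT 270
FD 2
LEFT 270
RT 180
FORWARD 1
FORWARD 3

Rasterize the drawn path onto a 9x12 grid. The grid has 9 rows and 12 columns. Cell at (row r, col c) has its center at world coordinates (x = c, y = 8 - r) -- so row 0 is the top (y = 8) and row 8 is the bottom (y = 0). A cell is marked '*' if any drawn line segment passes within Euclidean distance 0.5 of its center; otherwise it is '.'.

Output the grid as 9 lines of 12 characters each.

Segment 0: (8,2) -> (8,1)
Segment 1: (8,1) -> (8,0)
Segment 2: (8,0) -> (10,0)
Segment 3: (10,0) -> (10,1)
Segment 4: (10,1) -> (10,4)

Answer: ............
............
............
............
..........*.
..........*.
........*.*.
........*.*.
........***.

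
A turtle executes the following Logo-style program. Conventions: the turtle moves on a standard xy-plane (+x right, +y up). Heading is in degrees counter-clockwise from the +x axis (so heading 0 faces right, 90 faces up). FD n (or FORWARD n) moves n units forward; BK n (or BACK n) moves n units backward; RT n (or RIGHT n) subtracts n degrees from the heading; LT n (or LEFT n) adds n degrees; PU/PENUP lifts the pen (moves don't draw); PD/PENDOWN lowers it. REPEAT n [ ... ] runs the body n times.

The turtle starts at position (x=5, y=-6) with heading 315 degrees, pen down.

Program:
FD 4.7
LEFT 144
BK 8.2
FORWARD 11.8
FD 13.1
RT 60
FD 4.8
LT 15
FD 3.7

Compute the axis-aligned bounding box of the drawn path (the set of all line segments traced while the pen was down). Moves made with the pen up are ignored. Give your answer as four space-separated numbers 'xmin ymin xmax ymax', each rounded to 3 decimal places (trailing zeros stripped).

Executing turtle program step by step:
Start: pos=(5,-6), heading=315, pen down
FD 4.7: (5,-6) -> (8.323,-9.323) [heading=315, draw]
LT 144: heading 315 -> 99
BK 8.2: (8.323,-9.323) -> (9.606,-17.422) [heading=99, draw]
FD 11.8: (9.606,-17.422) -> (7.76,-5.768) [heading=99, draw]
FD 13.1: (7.76,-5.768) -> (5.711,7.171) [heading=99, draw]
RT 60: heading 99 -> 39
FD 4.8: (5.711,7.171) -> (9.441,10.192) [heading=39, draw]
LT 15: heading 39 -> 54
FD 3.7: (9.441,10.192) -> (11.616,13.185) [heading=54, draw]
Final: pos=(11.616,13.185), heading=54, 6 segment(s) drawn

Segment endpoints: x in {5, 5.711, 7.76, 8.323, 9.441, 9.606, 11.616}, y in {-17.422, -9.323, -6, -5.768, 7.171, 10.192, 13.185}
xmin=5, ymin=-17.422, xmax=11.616, ymax=13.185

Answer: 5 -17.422 11.616 13.185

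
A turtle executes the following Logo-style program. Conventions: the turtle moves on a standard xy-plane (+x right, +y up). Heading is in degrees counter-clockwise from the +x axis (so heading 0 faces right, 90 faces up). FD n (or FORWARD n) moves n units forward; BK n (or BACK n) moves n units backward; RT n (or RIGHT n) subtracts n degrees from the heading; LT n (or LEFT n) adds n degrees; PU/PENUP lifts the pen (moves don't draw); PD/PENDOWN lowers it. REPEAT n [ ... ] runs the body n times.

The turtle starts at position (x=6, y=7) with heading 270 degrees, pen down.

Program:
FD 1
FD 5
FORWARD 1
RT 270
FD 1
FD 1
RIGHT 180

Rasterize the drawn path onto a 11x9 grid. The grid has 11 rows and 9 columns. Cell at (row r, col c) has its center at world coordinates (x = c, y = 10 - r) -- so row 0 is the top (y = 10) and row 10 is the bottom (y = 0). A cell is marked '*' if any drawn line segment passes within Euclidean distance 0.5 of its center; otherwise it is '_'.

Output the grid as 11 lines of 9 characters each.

Segment 0: (6,7) -> (6,6)
Segment 1: (6,6) -> (6,1)
Segment 2: (6,1) -> (6,0)
Segment 3: (6,0) -> (7,0)
Segment 4: (7,0) -> (8,0)

Answer: _________
_________
_________
______*__
______*__
______*__
______*__
______*__
______*__
______*__
______***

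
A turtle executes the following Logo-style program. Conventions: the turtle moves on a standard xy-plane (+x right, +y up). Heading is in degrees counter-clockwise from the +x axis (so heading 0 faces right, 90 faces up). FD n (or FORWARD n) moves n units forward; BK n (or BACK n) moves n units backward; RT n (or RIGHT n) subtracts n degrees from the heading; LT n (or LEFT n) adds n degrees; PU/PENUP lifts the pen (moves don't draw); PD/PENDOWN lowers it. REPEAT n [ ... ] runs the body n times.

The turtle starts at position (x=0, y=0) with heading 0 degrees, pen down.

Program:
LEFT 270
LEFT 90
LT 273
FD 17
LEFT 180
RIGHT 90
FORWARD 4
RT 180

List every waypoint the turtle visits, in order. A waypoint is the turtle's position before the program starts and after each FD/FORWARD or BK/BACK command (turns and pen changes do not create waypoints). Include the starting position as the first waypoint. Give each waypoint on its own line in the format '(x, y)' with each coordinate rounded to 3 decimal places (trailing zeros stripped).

Executing turtle program step by step:
Start: pos=(0,0), heading=0, pen down
LT 270: heading 0 -> 270
LT 90: heading 270 -> 0
LT 273: heading 0 -> 273
FD 17: (0,0) -> (0.89,-16.977) [heading=273, draw]
LT 180: heading 273 -> 93
RT 90: heading 93 -> 3
FD 4: (0.89,-16.977) -> (4.884,-16.767) [heading=3, draw]
RT 180: heading 3 -> 183
Final: pos=(4.884,-16.767), heading=183, 2 segment(s) drawn
Waypoints (3 total):
(0, 0)
(0.89, -16.977)
(4.884, -16.767)

Answer: (0, 0)
(0.89, -16.977)
(4.884, -16.767)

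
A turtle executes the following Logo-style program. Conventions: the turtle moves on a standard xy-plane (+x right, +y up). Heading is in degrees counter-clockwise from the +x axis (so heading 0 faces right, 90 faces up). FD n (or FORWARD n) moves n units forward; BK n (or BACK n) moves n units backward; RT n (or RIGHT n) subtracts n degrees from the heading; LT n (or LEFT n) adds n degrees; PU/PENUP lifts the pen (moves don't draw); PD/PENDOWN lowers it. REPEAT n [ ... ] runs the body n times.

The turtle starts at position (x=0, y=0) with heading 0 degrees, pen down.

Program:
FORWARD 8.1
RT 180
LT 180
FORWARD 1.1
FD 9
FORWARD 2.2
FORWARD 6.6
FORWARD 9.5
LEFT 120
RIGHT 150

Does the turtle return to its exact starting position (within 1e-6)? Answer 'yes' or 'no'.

Answer: no

Derivation:
Executing turtle program step by step:
Start: pos=(0,0), heading=0, pen down
FD 8.1: (0,0) -> (8.1,0) [heading=0, draw]
RT 180: heading 0 -> 180
LT 180: heading 180 -> 0
FD 1.1: (8.1,0) -> (9.2,0) [heading=0, draw]
FD 9: (9.2,0) -> (18.2,0) [heading=0, draw]
FD 2.2: (18.2,0) -> (20.4,0) [heading=0, draw]
FD 6.6: (20.4,0) -> (27,0) [heading=0, draw]
FD 9.5: (27,0) -> (36.5,0) [heading=0, draw]
LT 120: heading 0 -> 120
RT 150: heading 120 -> 330
Final: pos=(36.5,0), heading=330, 6 segment(s) drawn

Start position: (0, 0)
Final position: (36.5, 0)
Distance = 36.5; >= 1e-6 -> NOT closed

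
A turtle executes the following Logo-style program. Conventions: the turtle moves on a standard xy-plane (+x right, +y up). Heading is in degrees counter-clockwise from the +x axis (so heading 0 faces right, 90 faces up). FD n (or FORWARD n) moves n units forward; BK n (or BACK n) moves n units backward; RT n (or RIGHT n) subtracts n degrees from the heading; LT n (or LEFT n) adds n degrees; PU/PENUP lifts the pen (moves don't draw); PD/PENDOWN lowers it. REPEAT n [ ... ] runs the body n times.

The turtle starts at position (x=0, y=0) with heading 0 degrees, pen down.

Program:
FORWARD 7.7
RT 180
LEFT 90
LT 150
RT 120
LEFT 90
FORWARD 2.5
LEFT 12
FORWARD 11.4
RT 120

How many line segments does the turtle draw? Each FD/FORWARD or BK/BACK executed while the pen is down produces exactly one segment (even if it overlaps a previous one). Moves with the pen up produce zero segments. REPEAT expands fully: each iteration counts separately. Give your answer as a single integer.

Executing turtle program step by step:
Start: pos=(0,0), heading=0, pen down
FD 7.7: (0,0) -> (7.7,0) [heading=0, draw]
RT 180: heading 0 -> 180
LT 90: heading 180 -> 270
LT 150: heading 270 -> 60
RT 120: heading 60 -> 300
LT 90: heading 300 -> 30
FD 2.5: (7.7,0) -> (9.865,1.25) [heading=30, draw]
LT 12: heading 30 -> 42
FD 11.4: (9.865,1.25) -> (18.337,8.878) [heading=42, draw]
RT 120: heading 42 -> 282
Final: pos=(18.337,8.878), heading=282, 3 segment(s) drawn
Segments drawn: 3

Answer: 3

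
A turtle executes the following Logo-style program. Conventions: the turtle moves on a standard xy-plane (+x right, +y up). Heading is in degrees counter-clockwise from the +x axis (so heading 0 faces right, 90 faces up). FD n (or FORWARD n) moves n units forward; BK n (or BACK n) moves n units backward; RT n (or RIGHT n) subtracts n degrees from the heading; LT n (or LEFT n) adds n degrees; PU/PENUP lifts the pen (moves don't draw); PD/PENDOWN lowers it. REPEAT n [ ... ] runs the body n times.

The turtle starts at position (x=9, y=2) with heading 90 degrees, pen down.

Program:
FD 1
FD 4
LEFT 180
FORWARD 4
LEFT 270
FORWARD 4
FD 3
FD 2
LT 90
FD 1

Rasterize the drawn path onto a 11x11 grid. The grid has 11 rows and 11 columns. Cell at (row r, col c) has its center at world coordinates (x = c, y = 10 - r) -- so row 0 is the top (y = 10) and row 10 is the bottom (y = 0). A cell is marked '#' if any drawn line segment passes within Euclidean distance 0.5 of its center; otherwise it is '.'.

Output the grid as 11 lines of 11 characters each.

Answer: ...........
...........
...........
.........#.
.........#.
.........#.
.........#.
##########.
#........#.
...........
...........

Derivation:
Segment 0: (9,2) -> (9,3)
Segment 1: (9,3) -> (9,7)
Segment 2: (9,7) -> (9,3)
Segment 3: (9,3) -> (5,3)
Segment 4: (5,3) -> (2,3)
Segment 5: (2,3) -> (0,3)
Segment 6: (0,3) -> (-0,2)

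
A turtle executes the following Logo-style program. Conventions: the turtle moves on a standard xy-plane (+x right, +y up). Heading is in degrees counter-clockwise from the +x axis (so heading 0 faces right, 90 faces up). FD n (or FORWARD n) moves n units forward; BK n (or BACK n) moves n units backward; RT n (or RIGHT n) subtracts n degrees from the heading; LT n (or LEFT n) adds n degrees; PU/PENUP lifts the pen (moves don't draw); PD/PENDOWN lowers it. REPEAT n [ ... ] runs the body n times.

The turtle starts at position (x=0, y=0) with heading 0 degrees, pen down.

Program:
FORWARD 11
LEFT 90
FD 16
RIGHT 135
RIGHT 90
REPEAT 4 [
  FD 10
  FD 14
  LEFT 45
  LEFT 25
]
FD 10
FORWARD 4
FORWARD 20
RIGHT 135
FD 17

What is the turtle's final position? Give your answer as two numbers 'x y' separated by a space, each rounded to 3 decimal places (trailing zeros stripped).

Executing turtle program step by step:
Start: pos=(0,0), heading=0, pen down
FD 11: (0,0) -> (11,0) [heading=0, draw]
LT 90: heading 0 -> 90
FD 16: (11,0) -> (11,16) [heading=90, draw]
RT 135: heading 90 -> 315
RT 90: heading 315 -> 225
REPEAT 4 [
  -- iteration 1/4 --
  FD 10: (11,16) -> (3.929,8.929) [heading=225, draw]
  FD 14: (3.929,8.929) -> (-5.971,-0.971) [heading=225, draw]
  LT 45: heading 225 -> 270
  LT 25: heading 270 -> 295
  -- iteration 2/4 --
  FD 10: (-5.971,-0.971) -> (-1.744,-10.034) [heading=295, draw]
  FD 14: (-1.744,-10.034) -> (4.172,-22.722) [heading=295, draw]
  LT 45: heading 295 -> 340
  LT 25: heading 340 -> 5
  -- iteration 3/4 --
  FD 10: (4.172,-22.722) -> (14.134,-21.85) [heading=5, draw]
  FD 14: (14.134,-21.85) -> (28.081,-20.63) [heading=5, draw]
  LT 45: heading 5 -> 50
  LT 25: heading 50 -> 75
  -- iteration 4/4 --
  FD 10: (28.081,-20.63) -> (30.669,-10.971) [heading=75, draw]
  FD 14: (30.669,-10.971) -> (34.293,2.552) [heading=75, draw]
  LT 45: heading 75 -> 120
  LT 25: heading 120 -> 145
]
FD 10: (34.293,2.552) -> (26.101,8.288) [heading=145, draw]
FD 4: (26.101,8.288) -> (22.824,10.582) [heading=145, draw]
FD 20: (22.824,10.582) -> (6.441,22.054) [heading=145, draw]
RT 135: heading 145 -> 10
FD 17: (6.441,22.054) -> (23.183,25.006) [heading=10, draw]
Final: pos=(23.183,25.006), heading=10, 14 segment(s) drawn

Answer: 23.183 25.006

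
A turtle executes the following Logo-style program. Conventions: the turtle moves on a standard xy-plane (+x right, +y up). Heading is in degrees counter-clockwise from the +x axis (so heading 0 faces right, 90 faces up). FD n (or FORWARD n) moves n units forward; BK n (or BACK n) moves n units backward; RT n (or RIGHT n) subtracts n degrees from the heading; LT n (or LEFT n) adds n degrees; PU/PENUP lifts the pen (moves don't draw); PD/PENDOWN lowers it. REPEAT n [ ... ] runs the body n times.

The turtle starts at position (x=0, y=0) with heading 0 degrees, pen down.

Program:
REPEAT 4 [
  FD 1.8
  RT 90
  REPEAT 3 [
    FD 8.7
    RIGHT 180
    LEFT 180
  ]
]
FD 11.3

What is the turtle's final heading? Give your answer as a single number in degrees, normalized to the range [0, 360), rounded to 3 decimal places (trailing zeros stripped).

Executing turtle program step by step:
Start: pos=(0,0), heading=0, pen down
REPEAT 4 [
  -- iteration 1/4 --
  FD 1.8: (0,0) -> (1.8,0) [heading=0, draw]
  RT 90: heading 0 -> 270
  REPEAT 3 [
    -- iteration 1/3 --
    FD 8.7: (1.8,0) -> (1.8,-8.7) [heading=270, draw]
    RT 180: heading 270 -> 90
    LT 180: heading 90 -> 270
    -- iteration 2/3 --
    FD 8.7: (1.8,-8.7) -> (1.8,-17.4) [heading=270, draw]
    RT 180: heading 270 -> 90
    LT 180: heading 90 -> 270
    -- iteration 3/3 --
    FD 8.7: (1.8,-17.4) -> (1.8,-26.1) [heading=270, draw]
    RT 180: heading 270 -> 90
    LT 180: heading 90 -> 270
  ]
  -- iteration 2/4 --
  FD 1.8: (1.8,-26.1) -> (1.8,-27.9) [heading=270, draw]
  RT 90: heading 270 -> 180
  REPEAT 3 [
    -- iteration 1/3 --
    FD 8.7: (1.8,-27.9) -> (-6.9,-27.9) [heading=180, draw]
    RT 180: heading 180 -> 0
    LT 180: heading 0 -> 180
    -- iteration 2/3 --
    FD 8.7: (-6.9,-27.9) -> (-15.6,-27.9) [heading=180, draw]
    RT 180: heading 180 -> 0
    LT 180: heading 0 -> 180
    -- iteration 3/3 --
    FD 8.7: (-15.6,-27.9) -> (-24.3,-27.9) [heading=180, draw]
    RT 180: heading 180 -> 0
    LT 180: heading 0 -> 180
  ]
  -- iteration 3/4 --
  FD 1.8: (-24.3,-27.9) -> (-26.1,-27.9) [heading=180, draw]
  RT 90: heading 180 -> 90
  REPEAT 3 [
    -- iteration 1/3 --
    FD 8.7: (-26.1,-27.9) -> (-26.1,-19.2) [heading=90, draw]
    RT 180: heading 90 -> 270
    LT 180: heading 270 -> 90
    -- iteration 2/3 --
    FD 8.7: (-26.1,-19.2) -> (-26.1,-10.5) [heading=90, draw]
    RT 180: heading 90 -> 270
    LT 180: heading 270 -> 90
    -- iteration 3/3 --
    FD 8.7: (-26.1,-10.5) -> (-26.1,-1.8) [heading=90, draw]
    RT 180: heading 90 -> 270
    LT 180: heading 270 -> 90
  ]
  -- iteration 4/4 --
  FD 1.8: (-26.1,-1.8) -> (-26.1,0) [heading=90, draw]
  RT 90: heading 90 -> 0
  REPEAT 3 [
    -- iteration 1/3 --
    FD 8.7: (-26.1,0) -> (-17.4,0) [heading=0, draw]
    RT 180: heading 0 -> 180
    LT 180: heading 180 -> 0
    -- iteration 2/3 --
    FD 8.7: (-17.4,0) -> (-8.7,0) [heading=0, draw]
    RT 180: heading 0 -> 180
    LT 180: heading 180 -> 0
    -- iteration 3/3 --
    FD 8.7: (-8.7,0) -> (0,0) [heading=0, draw]
    RT 180: heading 0 -> 180
    LT 180: heading 180 -> 0
  ]
]
FD 11.3: (0,0) -> (11.3,0) [heading=0, draw]
Final: pos=(11.3,0), heading=0, 17 segment(s) drawn

Answer: 0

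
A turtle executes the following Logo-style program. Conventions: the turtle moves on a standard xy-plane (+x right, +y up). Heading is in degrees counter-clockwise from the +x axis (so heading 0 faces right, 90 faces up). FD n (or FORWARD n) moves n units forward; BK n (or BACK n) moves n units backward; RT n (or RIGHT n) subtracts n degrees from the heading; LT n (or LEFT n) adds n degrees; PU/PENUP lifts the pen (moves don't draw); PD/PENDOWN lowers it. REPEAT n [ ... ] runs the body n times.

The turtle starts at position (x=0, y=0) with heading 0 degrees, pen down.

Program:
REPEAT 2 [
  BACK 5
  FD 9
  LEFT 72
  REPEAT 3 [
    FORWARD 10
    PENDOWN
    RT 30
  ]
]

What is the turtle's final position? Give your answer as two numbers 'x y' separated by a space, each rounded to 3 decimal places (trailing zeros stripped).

Executing turtle program step by step:
Start: pos=(0,0), heading=0, pen down
REPEAT 2 [
  -- iteration 1/2 --
  BK 5: (0,0) -> (-5,0) [heading=0, draw]
  FD 9: (-5,0) -> (4,0) [heading=0, draw]
  LT 72: heading 0 -> 72
  REPEAT 3 [
    -- iteration 1/3 --
    FD 10: (4,0) -> (7.09,9.511) [heading=72, draw]
    PD: pen down
    RT 30: heading 72 -> 42
    -- iteration 2/3 --
    FD 10: (7.09,9.511) -> (14.522,16.202) [heading=42, draw]
    PD: pen down
    RT 30: heading 42 -> 12
    -- iteration 3/3 --
    FD 10: (14.522,16.202) -> (24.303,18.281) [heading=12, draw]
    PD: pen down
    RT 30: heading 12 -> 342
  ]
  -- iteration 2/2 --
  BK 5: (24.303,18.281) -> (19.548,19.826) [heading=342, draw]
  FD 9: (19.548,19.826) -> (28.107,17.045) [heading=342, draw]
  LT 72: heading 342 -> 54
  REPEAT 3 [
    -- iteration 1/3 --
    FD 10: (28.107,17.045) -> (33.985,25.135) [heading=54, draw]
    PD: pen down
    RT 30: heading 54 -> 24
    -- iteration 2/3 --
    FD 10: (33.985,25.135) -> (43.121,29.202) [heading=24, draw]
    PD: pen down
    RT 30: heading 24 -> 354
    -- iteration 3/3 --
    FD 10: (43.121,29.202) -> (53.066,28.157) [heading=354, draw]
    PD: pen down
    RT 30: heading 354 -> 324
  ]
]
Final: pos=(53.066,28.157), heading=324, 10 segment(s) drawn

Answer: 53.066 28.157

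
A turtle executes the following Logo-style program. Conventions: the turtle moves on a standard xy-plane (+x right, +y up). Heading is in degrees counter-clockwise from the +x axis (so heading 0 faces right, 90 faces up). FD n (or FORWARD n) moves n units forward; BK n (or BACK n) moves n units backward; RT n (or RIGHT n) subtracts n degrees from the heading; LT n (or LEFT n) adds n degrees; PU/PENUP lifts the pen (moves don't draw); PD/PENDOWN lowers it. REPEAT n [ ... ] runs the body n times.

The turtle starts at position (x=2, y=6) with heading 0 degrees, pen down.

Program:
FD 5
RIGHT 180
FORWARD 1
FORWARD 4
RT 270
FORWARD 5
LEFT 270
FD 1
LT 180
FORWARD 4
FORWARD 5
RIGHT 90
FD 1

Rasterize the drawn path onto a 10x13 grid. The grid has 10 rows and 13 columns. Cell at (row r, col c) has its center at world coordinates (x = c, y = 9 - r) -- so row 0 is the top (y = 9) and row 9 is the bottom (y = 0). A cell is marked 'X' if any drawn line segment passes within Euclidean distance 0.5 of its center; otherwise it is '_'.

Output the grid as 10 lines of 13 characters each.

Segment 0: (2,6) -> (7,6)
Segment 1: (7,6) -> (6,6)
Segment 2: (6,6) -> (2,6)
Segment 3: (2,6) -> (2,1)
Segment 4: (2,1) -> (1,1)
Segment 5: (1,1) -> (5,1)
Segment 6: (5,1) -> (10,1)
Segment 7: (10,1) -> (10,-0)

Answer: _____________
_____________
_____________
__XXXXXX_____
__X__________
__X__________
__X__________
__X__________
_XXXXXXXXXX__
__________X__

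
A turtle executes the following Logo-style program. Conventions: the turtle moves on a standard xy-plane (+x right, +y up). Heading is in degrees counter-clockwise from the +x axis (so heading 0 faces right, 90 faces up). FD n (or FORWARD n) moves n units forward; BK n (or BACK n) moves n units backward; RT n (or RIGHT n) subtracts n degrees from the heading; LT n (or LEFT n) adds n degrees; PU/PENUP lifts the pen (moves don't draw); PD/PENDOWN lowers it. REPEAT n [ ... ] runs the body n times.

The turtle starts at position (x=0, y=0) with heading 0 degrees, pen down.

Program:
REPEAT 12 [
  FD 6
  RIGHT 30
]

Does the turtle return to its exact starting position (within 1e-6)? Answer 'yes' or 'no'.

Answer: yes

Derivation:
Executing turtle program step by step:
Start: pos=(0,0), heading=0, pen down
REPEAT 12 [
  -- iteration 1/12 --
  FD 6: (0,0) -> (6,0) [heading=0, draw]
  RT 30: heading 0 -> 330
  -- iteration 2/12 --
  FD 6: (6,0) -> (11.196,-3) [heading=330, draw]
  RT 30: heading 330 -> 300
  -- iteration 3/12 --
  FD 6: (11.196,-3) -> (14.196,-8.196) [heading=300, draw]
  RT 30: heading 300 -> 270
  -- iteration 4/12 --
  FD 6: (14.196,-8.196) -> (14.196,-14.196) [heading=270, draw]
  RT 30: heading 270 -> 240
  -- iteration 5/12 --
  FD 6: (14.196,-14.196) -> (11.196,-19.392) [heading=240, draw]
  RT 30: heading 240 -> 210
  -- iteration 6/12 --
  FD 6: (11.196,-19.392) -> (6,-22.392) [heading=210, draw]
  RT 30: heading 210 -> 180
  -- iteration 7/12 --
  FD 6: (6,-22.392) -> (0,-22.392) [heading=180, draw]
  RT 30: heading 180 -> 150
  -- iteration 8/12 --
  FD 6: (0,-22.392) -> (-5.196,-19.392) [heading=150, draw]
  RT 30: heading 150 -> 120
  -- iteration 9/12 --
  FD 6: (-5.196,-19.392) -> (-8.196,-14.196) [heading=120, draw]
  RT 30: heading 120 -> 90
  -- iteration 10/12 --
  FD 6: (-8.196,-14.196) -> (-8.196,-8.196) [heading=90, draw]
  RT 30: heading 90 -> 60
  -- iteration 11/12 --
  FD 6: (-8.196,-8.196) -> (-5.196,-3) [heading=60, draw]
  RT 30: heading 60 -> 30
  -- iteration 12/12 --
  FD 6: (-5.196,-3) -> (0,0) [heading=30, draw]
  RT 30: heading 30 -> 0
]
Final: pos=(0,0), heading=0, 12 segment(s) drawn

Start position: (0, 0)
Final position: (0, 0)
Distance = 0; < 1e-6 -> CLOSED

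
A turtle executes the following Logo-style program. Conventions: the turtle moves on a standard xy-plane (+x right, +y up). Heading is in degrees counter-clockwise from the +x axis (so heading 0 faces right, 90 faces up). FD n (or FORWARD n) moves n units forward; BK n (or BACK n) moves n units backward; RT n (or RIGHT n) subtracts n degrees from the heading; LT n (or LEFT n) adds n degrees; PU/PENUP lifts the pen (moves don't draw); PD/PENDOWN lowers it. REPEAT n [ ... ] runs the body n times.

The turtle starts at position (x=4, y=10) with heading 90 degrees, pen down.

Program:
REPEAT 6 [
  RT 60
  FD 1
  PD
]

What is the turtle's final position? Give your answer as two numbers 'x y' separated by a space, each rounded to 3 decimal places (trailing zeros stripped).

Answer: 4 10

Derivation:
Executing turtle program step by step:
Start: pos=(4,10), heading=90, pen down
REPEAT 6 [
  -- iteration 1/6 --
  RT 60: heading 90 -> 30
  FD 1: (4,10) -> (4.866,10.5) [heading=30, draw]
  PD: pen down
  -- iteration 2/6 --
  RT 60: heading 30 -> 330
  FD 1: (4.866,10.5) -> (5.732,10) [heading=330, draw]
  PD: pen down
  -- iteration 3/6 --
  RT 60: heading 330 -> 270
  FD 1: (5.732,10) -> (5.732,9) [heading=270, draw]
  PD: pen down
  -- iteration 4/6 --
  RT 60: heading 270 -> 210
  FD 1: (5.732,9) -> (4.866,8.5) [heading=210, draw]
  PD: pen down
  -- iteration 5/6 --
  RT 60: heading 210 -> 150
  FD 1: (4.866,8.5) -> (4,9) [heading=150, draw]
  PD: pen down
  -- iteration 6/6 --
  RT 60: heading 150 -> 90
  FD 1: (4,9) -> (4,10) [heading=90, draw]
  PD: pen down
]
Final: pos=(4,10), heading=90, 6 segment(s) drawn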